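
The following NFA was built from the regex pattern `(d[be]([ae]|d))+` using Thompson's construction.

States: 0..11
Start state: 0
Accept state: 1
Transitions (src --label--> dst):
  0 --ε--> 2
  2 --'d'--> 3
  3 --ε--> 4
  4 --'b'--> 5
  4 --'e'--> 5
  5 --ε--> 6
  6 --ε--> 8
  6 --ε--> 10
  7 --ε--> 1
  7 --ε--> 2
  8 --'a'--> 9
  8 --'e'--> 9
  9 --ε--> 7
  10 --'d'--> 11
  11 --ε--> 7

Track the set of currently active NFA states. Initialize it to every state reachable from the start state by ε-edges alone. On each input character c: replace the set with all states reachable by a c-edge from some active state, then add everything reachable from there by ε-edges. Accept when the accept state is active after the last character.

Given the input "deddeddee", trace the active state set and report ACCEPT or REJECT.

start: ε-closure({0}) = {0,2}
'd' @ 1: {3,4}
'e' @ 2: {5,6,8,10}
'd' @ 3: {1,2,7,11}  ✓accept
'd' @ 4: {3,4}
'e' @ 5: {5,6,8,10}
'd' @ 6: {1,2,7,11}  ✓accept
'd' @ 7: {3,4}
'e' @ 8: {5,6,8,10}
'e' @ 9: {1,2,7,9}  ✓accept
after full input: {1,2,7,9}  (accept=1 in)

Answer: ACCEPT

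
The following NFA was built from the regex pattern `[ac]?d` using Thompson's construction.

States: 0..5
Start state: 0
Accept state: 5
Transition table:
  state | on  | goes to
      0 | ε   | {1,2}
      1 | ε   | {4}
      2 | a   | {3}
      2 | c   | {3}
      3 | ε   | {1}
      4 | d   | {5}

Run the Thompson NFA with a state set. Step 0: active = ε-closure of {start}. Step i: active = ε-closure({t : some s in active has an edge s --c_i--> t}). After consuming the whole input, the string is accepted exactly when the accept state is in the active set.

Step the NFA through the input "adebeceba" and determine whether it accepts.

Answer: REJECT

Derivation:
S₀ = ε-closure({0}) = {0,1,2,4}
'a' @ 1: {1,3,4}
'd' @ 2: {5}  [accepting]
'e' @ 3: {}  — no active states
rest 'beceba' ignored (set empty)
end set {} — state 5 not in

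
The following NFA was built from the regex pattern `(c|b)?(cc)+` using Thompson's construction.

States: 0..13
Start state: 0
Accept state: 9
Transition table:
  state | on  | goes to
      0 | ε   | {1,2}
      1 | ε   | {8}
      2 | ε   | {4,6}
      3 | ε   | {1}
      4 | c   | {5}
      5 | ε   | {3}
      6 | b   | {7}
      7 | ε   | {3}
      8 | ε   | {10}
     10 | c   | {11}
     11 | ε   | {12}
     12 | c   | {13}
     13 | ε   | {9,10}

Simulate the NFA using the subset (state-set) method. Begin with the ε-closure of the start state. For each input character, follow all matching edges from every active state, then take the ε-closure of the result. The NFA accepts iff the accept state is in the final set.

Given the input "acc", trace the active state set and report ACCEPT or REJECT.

Answer: REJECT

Steps:
initial (ε-close {0}): {0,1,2,4,6,8,10}
'a' @ 1: {}  — dead — no transitions
rest 'cc' ignored (set empty)
after full input: {}  (accept=9 not in)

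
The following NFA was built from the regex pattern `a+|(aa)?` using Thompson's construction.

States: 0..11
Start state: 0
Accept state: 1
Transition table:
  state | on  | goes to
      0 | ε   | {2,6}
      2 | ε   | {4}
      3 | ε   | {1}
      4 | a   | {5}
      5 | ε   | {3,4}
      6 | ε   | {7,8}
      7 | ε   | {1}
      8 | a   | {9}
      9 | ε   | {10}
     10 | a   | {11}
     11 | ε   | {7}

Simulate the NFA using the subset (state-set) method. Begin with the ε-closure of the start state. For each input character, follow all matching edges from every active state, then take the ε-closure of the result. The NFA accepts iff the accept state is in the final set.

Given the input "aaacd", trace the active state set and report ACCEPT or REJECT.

start: ε-closure({0}) = {0,1,2,4,6,7,8}
'a' @ 1: {1,3,4,5,9,10}  [accepting]
'a' @ 2: {1,3,4,5,7,11}  [accepting]
'a' @ 3: {1,3,4,5}  [accepting]
'c' @ 4: {}  — state set empty
rest 'd' ignored (set empty)
after full input: {}  (accept=1 not in)

Answer: REJECT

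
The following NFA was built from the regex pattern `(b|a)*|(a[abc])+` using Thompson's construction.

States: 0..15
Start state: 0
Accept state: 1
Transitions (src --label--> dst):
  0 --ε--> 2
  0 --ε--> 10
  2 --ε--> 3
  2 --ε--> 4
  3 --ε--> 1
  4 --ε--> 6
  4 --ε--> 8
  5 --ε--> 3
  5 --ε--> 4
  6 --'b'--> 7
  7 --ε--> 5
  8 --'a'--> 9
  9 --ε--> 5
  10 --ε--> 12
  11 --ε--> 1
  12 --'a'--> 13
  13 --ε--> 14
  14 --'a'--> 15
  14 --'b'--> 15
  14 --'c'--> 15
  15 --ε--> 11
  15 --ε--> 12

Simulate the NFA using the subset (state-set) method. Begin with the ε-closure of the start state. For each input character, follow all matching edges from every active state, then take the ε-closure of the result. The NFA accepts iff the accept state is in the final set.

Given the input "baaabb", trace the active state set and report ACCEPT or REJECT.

Answer: ACCEPT

Steps:
start: ε-closure({0}) = {0,1,2,3,4,6,8,10,12}
'b' @ 1: {1,3,4,5,6,7,8}  ✓accept
'a' @ 2: {1,3,4,5,6,8,9}  ✓accept
'a' @ 3: {1,3,4,5,6,8,9}  ✓accept
'a' @ 4: {1,3,4,5,6,8,9}  ✓accept
'b' @ 5: {1,3,4,5,6,7,8}  ✓accept
'b' @ 6: {1,3,4,5,6,7,8}  ✓accept
final: {1,3,4,5,6,7,8}; accept 1 in set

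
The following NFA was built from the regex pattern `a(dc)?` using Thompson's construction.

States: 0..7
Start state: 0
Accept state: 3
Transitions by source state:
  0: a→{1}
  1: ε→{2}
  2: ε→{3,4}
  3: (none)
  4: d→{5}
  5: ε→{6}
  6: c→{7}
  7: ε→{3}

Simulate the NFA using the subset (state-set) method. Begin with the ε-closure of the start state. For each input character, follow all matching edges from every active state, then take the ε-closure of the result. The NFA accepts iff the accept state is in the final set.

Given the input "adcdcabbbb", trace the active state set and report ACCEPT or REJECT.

Answer: REJECT

Derivation:
S₀ = ε-closure({0}) = {0}
'a' @ 1: {1,2,3,4}  (accept∈set)
'd' @ 2: {5,6}
'c' @ 3: {3,7}  (accept∈set)
'd' @ 4: {}  — state set empty
rest 'cabbbb' ignored (set empty)
final: {}; accept 3 not in set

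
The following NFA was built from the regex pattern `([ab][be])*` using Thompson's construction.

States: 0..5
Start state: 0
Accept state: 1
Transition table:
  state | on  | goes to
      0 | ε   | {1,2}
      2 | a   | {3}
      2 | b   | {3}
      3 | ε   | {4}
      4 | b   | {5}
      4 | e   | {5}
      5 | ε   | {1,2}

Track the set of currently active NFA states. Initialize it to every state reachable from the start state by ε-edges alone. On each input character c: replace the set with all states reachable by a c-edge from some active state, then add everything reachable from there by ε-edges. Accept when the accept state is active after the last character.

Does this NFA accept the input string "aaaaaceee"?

S₀ = ε-closure({0}) = {0,1,2}
'a' @ 1: {3,4}
'a' @ 2: {}  — no active states
rest 'aaaceee' ignored (set empty)
after full input: {}  (accept=1 not in)

Answer: REJECT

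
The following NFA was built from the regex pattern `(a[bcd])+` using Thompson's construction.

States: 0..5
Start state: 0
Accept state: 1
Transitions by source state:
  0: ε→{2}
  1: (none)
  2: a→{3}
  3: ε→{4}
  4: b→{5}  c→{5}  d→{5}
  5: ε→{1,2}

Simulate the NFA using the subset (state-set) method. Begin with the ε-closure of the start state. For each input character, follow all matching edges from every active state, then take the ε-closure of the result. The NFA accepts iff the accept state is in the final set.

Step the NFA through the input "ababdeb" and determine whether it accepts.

Answer: REJECT

Derivation:
S₀ = ε-closure({0}) = {0,2}
'a' @ 1: {3,4}
'b' @ 2: {1,2,5}  (accept∈set)
'a' @ 3: {3,4}
'b' @ 4: {1,2,5}  (accept∈set)
'd' @ 5: {}  — no active states
rest 'eb' ignored (set empty)
final: {}; accept 1 not in set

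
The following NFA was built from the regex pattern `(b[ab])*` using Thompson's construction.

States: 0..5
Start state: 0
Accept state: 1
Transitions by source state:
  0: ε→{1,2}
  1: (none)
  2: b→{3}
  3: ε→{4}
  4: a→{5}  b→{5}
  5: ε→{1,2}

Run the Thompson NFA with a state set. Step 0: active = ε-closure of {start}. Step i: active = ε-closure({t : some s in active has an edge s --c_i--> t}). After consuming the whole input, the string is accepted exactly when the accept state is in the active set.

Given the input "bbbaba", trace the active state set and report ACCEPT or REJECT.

Answer: ACCEPT

Trace:
start: ε-closure({0}) = {0,1,2}
'b' @ 1: {3,4}
'b' @ 2: {1,2,5}  (accept∈set)
'b' @ 3: {3,4}
'a' @ 4: {1,2,5}  (accept∈set)
'b' @ 5: {3,4}
'a' @ 6: {1,2,5}  (accept∈set)
end set {1,2,5} — state 1 in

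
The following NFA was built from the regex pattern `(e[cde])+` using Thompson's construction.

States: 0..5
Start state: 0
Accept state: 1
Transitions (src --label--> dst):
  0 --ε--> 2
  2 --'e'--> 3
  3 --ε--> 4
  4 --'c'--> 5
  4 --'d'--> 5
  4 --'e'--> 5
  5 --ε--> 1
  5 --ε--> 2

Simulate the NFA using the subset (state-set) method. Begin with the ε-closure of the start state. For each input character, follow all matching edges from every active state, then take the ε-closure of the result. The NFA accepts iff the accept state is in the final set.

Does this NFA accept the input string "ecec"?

S₀ = ε-closure({0}) = {0,2}
'e' @ 1: {3,4}
'c' @ 2: {1,2,5}  ✓accept
'e' @ 3: {3,4}
'c' @ 4: {1,2,5}  ✓accept
after full input: {1,2,5}  (accept=1 in)

Answer: ACCEPT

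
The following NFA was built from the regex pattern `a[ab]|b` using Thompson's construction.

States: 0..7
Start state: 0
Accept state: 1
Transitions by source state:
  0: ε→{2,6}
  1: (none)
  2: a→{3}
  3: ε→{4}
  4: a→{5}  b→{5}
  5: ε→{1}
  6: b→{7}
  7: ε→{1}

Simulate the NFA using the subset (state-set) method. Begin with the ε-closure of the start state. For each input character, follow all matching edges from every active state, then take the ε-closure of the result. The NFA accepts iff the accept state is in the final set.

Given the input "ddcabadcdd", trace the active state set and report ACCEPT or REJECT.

initial (ε-close {0}): {0,2,6}
'd' @ 1: {}  — state set empty
rest 'dcabadcdd' ignored (set empty)
final: {}; accept 1 not in set

Answer: REJECT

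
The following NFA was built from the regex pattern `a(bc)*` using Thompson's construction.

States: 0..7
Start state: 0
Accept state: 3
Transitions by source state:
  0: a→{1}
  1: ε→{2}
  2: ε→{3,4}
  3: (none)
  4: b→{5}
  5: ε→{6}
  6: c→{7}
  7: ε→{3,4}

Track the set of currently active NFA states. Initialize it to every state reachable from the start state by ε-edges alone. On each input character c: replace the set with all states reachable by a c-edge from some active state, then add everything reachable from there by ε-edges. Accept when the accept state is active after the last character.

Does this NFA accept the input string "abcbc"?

Answer: ACCEPT

Steps:
start: ε-closure({0}) = {0}
'a' @ 1: {1,2,3,4}  [accepting]
'b' @ 2: {5,6}
'c' @ 3: {3,4,7}  [accepting]
'b' @ 4: {5,6}
'c' @ 5: {3,4,7}  [accepting]
end set {3,4,7} — state 3 in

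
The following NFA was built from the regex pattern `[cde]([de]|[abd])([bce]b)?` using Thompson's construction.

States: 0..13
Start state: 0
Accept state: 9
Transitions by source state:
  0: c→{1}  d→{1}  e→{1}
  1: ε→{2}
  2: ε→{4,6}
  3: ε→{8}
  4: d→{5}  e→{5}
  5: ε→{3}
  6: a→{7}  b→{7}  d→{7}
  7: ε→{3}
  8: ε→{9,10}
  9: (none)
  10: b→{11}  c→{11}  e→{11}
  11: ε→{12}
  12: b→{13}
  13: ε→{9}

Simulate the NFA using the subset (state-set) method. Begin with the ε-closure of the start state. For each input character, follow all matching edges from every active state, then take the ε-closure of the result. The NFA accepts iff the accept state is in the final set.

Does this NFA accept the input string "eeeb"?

initial (ε-close {0}): {0}
'e' @ 1: {1,2,4,6}
'e' @ 2: {3,5,8,9,10}  [accepting]
'e' @ 3: {11,12}
'b' @ 4: {9,13}  [accepting]
end set {9,13} — state 9 in

Answer: ACCEPT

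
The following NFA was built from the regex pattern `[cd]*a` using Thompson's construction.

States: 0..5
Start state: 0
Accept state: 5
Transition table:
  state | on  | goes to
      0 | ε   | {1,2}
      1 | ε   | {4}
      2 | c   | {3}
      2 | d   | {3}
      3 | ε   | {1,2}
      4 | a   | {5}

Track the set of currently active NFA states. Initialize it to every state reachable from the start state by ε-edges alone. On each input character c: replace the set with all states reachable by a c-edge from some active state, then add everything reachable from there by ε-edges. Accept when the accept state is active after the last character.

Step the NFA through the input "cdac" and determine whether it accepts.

S₀ = ε-closure({0}) = {0,1,2,4}
'c' @ 1: {1,2,3,4}
'd' @ 2: {1,2,3,4}
'a' @ 3: {5}  (accept∈set)
'c' @ 4: {}  — dead — no transitions
after full input: {}  (accept=5 not in)

Answer: REJECT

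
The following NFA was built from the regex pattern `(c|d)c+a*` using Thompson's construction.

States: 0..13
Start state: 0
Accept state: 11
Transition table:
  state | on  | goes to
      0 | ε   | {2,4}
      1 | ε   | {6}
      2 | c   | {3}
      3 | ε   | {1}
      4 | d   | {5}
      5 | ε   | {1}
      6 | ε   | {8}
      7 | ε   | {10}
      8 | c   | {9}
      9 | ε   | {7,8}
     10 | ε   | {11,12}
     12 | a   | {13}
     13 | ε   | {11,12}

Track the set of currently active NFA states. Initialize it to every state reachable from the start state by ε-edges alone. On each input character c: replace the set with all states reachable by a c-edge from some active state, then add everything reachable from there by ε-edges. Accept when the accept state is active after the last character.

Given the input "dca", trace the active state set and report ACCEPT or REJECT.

Answer: ACCEPT

Derivation:
S₀ = ε-closure({0}) = {0,2,4}
'd' @ 1: {1,5,6,8}
'c' @ 2: {7,8,9,10,11,12}  ✓accept
'a' @ 3: {11,12,13}  ✓accept
end set {11,12,13} — state 11 in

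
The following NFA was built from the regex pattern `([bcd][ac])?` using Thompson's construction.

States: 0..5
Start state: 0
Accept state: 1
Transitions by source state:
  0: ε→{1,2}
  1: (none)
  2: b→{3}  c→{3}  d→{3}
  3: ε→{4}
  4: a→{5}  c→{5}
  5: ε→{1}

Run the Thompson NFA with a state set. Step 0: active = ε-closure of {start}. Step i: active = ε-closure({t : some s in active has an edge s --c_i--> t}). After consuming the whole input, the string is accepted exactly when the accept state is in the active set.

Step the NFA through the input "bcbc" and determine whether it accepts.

Answer: REJECT

Steps:
S₀ = ε-closure({0}) = {0,1,2}
'b' @ 1: {3,4}
'c' @ 2: {1,5}  [accepting]
'b' @ 3: {}  — dead — no transitions
rest 'c' ignored (set empty)
after full input: {}  (accept=1 not in)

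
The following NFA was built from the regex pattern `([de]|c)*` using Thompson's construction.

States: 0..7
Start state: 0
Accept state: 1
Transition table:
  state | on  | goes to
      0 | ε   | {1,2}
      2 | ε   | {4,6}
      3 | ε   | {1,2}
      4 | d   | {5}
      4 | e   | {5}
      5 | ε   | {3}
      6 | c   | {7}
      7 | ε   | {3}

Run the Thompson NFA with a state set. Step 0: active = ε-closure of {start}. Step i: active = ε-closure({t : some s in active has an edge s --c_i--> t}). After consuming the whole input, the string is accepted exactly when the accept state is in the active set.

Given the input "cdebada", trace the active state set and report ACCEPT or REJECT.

Answer: REJECT

Derivation:
initial (ε-close {0}): {0,1,2,4,6}
'c' @ 1: {1,2,3,4,6,7}  ✓accept
'd' @ 2: {1,2,3,4,5,6}  ✓accept
'e' @ 3: {1,2,3,4,5,6}  ✓accept
'b' @ 4: {}  — state set empty
rest 'ada' ignored (set empty)
final: {}; accept 1 not in set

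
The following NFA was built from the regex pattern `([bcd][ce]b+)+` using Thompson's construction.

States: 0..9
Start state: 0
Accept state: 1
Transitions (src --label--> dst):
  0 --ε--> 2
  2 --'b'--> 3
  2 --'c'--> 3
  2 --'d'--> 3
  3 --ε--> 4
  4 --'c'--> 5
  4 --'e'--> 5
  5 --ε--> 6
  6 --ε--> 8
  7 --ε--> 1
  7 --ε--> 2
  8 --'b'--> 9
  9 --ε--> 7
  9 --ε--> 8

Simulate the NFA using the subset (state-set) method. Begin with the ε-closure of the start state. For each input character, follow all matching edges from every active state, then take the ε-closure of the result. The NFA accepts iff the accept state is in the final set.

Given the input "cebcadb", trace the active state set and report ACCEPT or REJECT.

initial (ε-close {0}): {0,2}
'c' @ 1: {3,4}
'e' @ 2: {5,6,8}
'b' @ 3: {1,2,7,8,9}  (accept∈set)
'c' @ 4: {3,4}
'a' @ 5: {}  — state set empty
rest 'db' ignored (set empty)
final: {}; accept 1 not in set

Answer: REJECT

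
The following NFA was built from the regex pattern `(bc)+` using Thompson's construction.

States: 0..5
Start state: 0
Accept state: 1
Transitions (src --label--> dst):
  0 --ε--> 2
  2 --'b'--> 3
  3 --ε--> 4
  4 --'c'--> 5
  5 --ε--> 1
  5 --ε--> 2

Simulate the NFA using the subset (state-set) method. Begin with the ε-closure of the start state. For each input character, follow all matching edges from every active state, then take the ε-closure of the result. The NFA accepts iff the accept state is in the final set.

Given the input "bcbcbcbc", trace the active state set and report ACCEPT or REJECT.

Answer: ACCEPT

Trace:
start: ε-closure({0}) = {0,2}
'b' @ 1: {3,4}
'c' @ 2: {1,2,5}  ✓accept
'b' @ 3: {3,4}
'c' @ 4: {1,2,5}  ✓accept
'b' @ 5: {3,4}
'c' @ 6: {1,2,5}  ✓accept
'b' @ 7: {3,4}
'c' @ 8: {1,2,5}  ✓accept
final: {1,2,5}; accept 1 in set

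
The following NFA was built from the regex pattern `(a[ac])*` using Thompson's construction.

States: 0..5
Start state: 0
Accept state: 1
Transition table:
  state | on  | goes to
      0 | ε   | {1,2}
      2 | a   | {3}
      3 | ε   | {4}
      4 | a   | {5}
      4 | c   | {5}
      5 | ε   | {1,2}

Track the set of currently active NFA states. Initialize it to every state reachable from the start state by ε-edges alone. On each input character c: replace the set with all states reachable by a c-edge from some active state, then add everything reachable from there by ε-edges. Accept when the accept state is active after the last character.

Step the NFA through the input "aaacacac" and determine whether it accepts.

S₀ = ε-closure({0}) = {0,1,2}
'a' @ 1: {3,4}
'a' @ 2: {1,2,5}  (accept∈set)
'a' @ 3: {3,4}
'c' @ 4: {1,2,5}  (accept∈set)
'a' @ 5: {3,4}
'c' @ 6: {1,2,5}  (accept∈set)
'a' @ 7: {3,4}
'c' @ 8: {1,2,5}  (accept∈set)
after full input: {1,2,5}  (accept=1 in)

Answer: ACCEPT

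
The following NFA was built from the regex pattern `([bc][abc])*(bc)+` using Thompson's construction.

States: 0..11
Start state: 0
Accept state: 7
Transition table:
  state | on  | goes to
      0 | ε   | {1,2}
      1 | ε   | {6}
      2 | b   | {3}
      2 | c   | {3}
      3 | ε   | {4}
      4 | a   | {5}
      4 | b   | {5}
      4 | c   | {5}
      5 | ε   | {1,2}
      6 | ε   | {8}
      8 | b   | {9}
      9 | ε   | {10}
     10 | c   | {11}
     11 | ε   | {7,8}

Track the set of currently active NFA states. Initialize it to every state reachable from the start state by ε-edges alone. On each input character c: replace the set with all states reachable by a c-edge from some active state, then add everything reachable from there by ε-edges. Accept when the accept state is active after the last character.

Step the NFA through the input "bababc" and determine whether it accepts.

Answer: ACCEPT

Derivation:
start: ε-closure({0}) = {0,1,2,6,8}
'b' @ 1: {3,4,9,10}
'a' @ 2: {1,2,5,6,8}
'b' @ 3: {3,4,9,10}
'a' @ 4: {1,2,5,6,8}
'b' @ 5: {3,4,9,10}
'c' @ 6: {1,2,5,6,7,8,11}  ✓accept
end set {1,2,5,6,7,8,11} — state 7 in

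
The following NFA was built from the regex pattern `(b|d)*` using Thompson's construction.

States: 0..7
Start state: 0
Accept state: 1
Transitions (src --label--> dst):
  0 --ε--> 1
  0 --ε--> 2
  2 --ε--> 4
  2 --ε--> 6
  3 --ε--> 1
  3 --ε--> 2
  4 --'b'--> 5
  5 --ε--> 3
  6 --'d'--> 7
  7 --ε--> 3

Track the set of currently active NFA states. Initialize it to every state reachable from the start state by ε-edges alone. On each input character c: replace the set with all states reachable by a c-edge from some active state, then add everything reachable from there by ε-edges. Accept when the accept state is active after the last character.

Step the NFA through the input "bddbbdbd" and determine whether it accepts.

start: ε-closure({0}) = {0,1,2,4,6}
'b' @ 1: {1,2,3,4,5,6}  ✓accept
'd' @ 2: {1,2,3,4,6,7}  ✓accept
'd' @ 3: {1,2,3,4,6,7}  ✓accept
'b' @ 4: {1,2,3,4,5,6}  ✓accept
'b' @ 5: {1,2,3,4,5,6}  ✓accept
'd' @ 6: {1,2,3,4,6,7}  ✓accept
'b' @ 7: {1,2,3,4,5,6}  ✓accept
'd' @ 8: {1,2,3,4,6,7}  ✓accept
final: {1,2,3,4,6,7}; accept 1 in set

Answer: ACCEPT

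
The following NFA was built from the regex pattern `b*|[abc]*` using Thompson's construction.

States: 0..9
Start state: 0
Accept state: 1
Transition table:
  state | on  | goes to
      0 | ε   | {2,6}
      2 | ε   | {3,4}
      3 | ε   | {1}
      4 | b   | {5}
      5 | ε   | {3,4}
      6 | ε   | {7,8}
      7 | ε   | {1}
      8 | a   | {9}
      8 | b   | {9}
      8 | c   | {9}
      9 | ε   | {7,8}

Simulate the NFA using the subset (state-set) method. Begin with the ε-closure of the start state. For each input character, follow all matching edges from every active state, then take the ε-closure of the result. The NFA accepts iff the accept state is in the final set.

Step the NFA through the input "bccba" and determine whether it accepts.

Answer: ACCEPT

Derivation:
start: ε-closure({0}) = {0,1,2,3,4,6,7,8}
'b' @ 1: {1,3,4,5,7,8,9}  ✓accept
'c' @ 2: {1,7,8,9}  ✓accept
'c' @ 3: {1,7,8,9}  ✓accept
'b' @ 4: {1,7,8,9}  ✓accept
'a' @ 5: {1,7,8,9}  ✓accept
final: {1,7,8,9}; accept 1 in set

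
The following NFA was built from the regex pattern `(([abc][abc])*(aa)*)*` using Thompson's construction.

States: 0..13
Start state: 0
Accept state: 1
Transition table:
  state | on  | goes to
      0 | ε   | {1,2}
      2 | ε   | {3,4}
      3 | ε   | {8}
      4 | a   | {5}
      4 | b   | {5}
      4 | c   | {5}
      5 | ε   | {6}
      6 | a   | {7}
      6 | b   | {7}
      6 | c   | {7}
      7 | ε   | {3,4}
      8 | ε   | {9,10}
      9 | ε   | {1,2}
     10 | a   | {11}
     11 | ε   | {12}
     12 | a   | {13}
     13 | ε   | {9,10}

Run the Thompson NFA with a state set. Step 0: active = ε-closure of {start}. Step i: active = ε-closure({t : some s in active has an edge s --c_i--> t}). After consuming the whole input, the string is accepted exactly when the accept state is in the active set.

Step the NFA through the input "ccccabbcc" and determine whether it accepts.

initial (ε-close {0}): {0,1,2,3,4,8,9,10}
'c' @ 1: {5,6}
'c' @ 2: {1,2,3,4,7,8,9,10}  ✓accept
'c' @ 3: {5,6}
'c' @ 4: {1,2,3,4,7,8,9,10}  ✓accept
'a' @ 5: {5,6,11,12}
'b' @ 6: {1,2,3,4,7,8,9,10}  ✓accept
'b' @ 7: {5,6}
'c' @ 8: {1,2,3,4,7,8,9,10}  ✓accept
'c' @ 9: {5,6}
final: {5,6}; accept 1 not in set

Answer: REJECT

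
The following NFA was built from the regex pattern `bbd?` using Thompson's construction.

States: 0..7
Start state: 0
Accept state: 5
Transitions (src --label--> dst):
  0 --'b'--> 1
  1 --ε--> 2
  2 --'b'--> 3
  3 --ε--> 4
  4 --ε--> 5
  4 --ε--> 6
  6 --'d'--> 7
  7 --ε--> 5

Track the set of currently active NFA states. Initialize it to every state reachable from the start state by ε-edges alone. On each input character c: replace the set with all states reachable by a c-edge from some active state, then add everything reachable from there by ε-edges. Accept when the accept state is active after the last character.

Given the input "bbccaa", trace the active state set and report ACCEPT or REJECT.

Answer: REJECT

Trace:
S₀ = ε-closure({0}) = {0}
'b' @ 1: {1,2}
'b' @ 2: {3,4,5,6}  (accept∈set)
'c' @ 3: {}  — state set empty
rest 'caa' ignored (set empty)
end set {} — state 5 not in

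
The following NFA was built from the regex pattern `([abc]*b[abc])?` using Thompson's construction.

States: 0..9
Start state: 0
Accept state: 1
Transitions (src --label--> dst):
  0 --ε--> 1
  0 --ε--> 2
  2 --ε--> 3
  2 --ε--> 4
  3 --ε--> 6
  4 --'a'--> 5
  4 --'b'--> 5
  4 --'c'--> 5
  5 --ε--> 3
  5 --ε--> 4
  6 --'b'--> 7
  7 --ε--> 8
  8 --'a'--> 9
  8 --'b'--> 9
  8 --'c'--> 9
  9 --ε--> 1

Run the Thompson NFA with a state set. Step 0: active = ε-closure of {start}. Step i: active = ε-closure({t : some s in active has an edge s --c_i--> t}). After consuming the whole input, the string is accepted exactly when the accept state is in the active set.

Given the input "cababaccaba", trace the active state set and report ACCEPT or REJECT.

Answer: ACCEPT

Trace:
start: ε-closure({0}) = {0,1,2,3,4,6}
'c' @ 1: {3,4,5,6}
'a' @ 2: {3,4,5,6}
'b' @ 3: {3,4,5,6,7,8}
'a' @ 4: {1,3,4,5,6,9}  [accepting]
'b' @ 5: {3,4,5,6,7,8}
'a' @ 6: {1,3,4,5,6,9}  [accepting]
'c' @ 7: {3,4,5,6}
'c' @ 8: {3,4,5,6}
'a' @ 9: {3,4,5,6}
'b' @ 10: {3,4,5,6,7,8}
'a' @ 11: {1,3,4,5,6,9}  [accepting]
end set {1,3,4,5,6,9} — state 1 in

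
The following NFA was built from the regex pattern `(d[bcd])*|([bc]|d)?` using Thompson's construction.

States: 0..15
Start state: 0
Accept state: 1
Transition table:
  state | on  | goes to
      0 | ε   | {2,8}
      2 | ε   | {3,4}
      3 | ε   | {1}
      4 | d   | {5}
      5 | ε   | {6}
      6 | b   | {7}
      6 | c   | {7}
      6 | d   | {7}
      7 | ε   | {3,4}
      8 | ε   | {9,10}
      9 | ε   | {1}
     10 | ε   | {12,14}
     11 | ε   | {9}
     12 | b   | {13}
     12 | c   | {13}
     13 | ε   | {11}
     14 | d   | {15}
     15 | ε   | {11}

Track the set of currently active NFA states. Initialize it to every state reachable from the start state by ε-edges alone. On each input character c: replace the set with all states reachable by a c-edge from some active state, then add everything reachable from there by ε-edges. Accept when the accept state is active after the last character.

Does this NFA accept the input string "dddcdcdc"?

start: ε-closure({0}) = {0,1,2,3,4,8,9,10,12,14}
'd' @ 1: {1,5,6,9,11,15}  ✓accept
'd' @ 2: {1,3,4,7}  ✓accept
'd' @ 3: {5,6}
'c' @ 4: {1,3,4,7}  ✓accept
'd' @ 5: {5,6}
'c' @ 6: {1,3,4,7}  ✓accept
'd' @ 7: {5,6}
'c' @ 8: {1,3,4,7}  ✓accept
end set {1,3,4,7} — state 1 in

Answer: ACCEPT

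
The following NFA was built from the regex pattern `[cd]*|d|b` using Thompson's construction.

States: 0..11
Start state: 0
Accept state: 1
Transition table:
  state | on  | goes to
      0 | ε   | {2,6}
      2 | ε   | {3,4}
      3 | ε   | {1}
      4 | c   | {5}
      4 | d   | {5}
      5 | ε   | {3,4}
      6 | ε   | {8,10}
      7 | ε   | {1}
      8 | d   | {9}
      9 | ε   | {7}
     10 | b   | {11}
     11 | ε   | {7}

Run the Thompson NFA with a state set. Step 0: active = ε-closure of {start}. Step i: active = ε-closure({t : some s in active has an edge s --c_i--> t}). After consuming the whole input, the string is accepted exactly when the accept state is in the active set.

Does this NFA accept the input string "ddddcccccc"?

Answer: ACCEPT

Trace:
S₀ = ε-closure({0}) = {0,1,2,3,4,6,8,10}
'd' @ 1: {1,3,4,5,7,9}  [accepting]
'd' @ 2: {1,3,4,5}  [accepting]
'd' @ 3: {1,3,4,5}  [accepting]
'd' @ 4: {1,3,4,5}  [accepting]
'c' @ 5: {1,3,4,5}  [accepting]
'c' @ 6: {1,3,4,5}  [accepting]
'c' @ 7: {1,3,4,5}  [accepting]
'c' @ 8: {1,3,4,5}  [accepting]
'c' @ 9: {1,3,4,5}  [accepting]
'c' @ 10: {1,3,4,5}  [accepting]
after full input: {1,3,4,5}  (accept=1 in)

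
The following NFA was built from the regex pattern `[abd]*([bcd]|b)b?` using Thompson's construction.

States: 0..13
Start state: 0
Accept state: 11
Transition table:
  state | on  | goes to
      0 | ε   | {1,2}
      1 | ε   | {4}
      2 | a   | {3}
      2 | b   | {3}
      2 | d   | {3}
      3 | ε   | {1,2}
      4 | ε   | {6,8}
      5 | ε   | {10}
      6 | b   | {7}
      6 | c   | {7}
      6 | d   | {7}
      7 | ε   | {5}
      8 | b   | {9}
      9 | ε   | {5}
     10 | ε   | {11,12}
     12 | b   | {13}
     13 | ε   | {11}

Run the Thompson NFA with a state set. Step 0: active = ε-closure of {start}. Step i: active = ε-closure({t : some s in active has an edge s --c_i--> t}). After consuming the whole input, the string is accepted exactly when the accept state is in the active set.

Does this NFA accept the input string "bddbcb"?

start: ε-closure({0}) = {0,1,2,4,6,8}
'b' @ 1: {1,2,3,4,5,6,7,8,9,10,11,12}  ✓accept
'd' @ 2: {1,2,3,4,5,6,7,8,10,11,12}  ✓accept
'd' @ 3: {1,2,3,4,5,6,7,8,10,11,12}  ✓accept
'b' @ 4: {1,2,3,4,5,6,7,8,9,10,11,12,13}  ✓accept
'c' @ 5: {5,7,10,11,12}  ✓accept
'b' @ 6: {11,13}  ✓accept
end set {11,13} — state 11 in

Answer: ACCEPT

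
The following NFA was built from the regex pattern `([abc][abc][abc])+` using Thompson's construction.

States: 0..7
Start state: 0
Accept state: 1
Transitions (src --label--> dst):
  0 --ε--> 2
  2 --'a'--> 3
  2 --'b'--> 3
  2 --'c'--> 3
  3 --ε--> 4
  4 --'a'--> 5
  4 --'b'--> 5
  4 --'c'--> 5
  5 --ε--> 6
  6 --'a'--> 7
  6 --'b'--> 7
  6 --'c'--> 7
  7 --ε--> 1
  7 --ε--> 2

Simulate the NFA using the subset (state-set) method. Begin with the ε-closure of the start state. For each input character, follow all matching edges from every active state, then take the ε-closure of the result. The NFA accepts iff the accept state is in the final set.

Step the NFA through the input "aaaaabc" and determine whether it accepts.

initial (ε-close {0}): {0,2}
'a' @ 1: {3,4}
'a' @ 2: {5,6}
'a' @ 3: {1,2,7}  (accept∈set)
'a' @ 4: {3,4}
'a' @ 5: {5,6}
'b' @ 6: {1,2,7}  (accept∈set)
'c' @ 7: {3,4}
end set {3,4} — state 1 not in

Answer: REJECT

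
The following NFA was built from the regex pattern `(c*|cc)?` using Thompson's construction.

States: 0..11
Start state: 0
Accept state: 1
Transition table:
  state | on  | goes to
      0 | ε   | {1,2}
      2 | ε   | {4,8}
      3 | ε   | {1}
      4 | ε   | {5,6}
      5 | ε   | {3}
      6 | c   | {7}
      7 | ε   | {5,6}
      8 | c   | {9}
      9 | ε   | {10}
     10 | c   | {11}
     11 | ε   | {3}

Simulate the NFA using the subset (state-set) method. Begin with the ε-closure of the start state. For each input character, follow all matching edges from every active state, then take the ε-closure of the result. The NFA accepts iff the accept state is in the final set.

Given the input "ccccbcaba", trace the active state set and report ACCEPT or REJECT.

start: ε-closure({0}) = {0,1,2,3,4,5,6,8}
'c' @ 1: {1,3,5,6,7,9,10}  [accepting]
'c' @ 2: {1,3,5,6,7,11}  [accepting]
'c' @ 3: {1,3,5,6,7}  [accepting]
'c' @ 4: {1,3,5,6,7}  [accepting]
'b' @ 5: {}  — dead — no transitions
rest 'caba' ignored (set empty)
after full input: {}  (accept=1 not in)

Answer: REJECT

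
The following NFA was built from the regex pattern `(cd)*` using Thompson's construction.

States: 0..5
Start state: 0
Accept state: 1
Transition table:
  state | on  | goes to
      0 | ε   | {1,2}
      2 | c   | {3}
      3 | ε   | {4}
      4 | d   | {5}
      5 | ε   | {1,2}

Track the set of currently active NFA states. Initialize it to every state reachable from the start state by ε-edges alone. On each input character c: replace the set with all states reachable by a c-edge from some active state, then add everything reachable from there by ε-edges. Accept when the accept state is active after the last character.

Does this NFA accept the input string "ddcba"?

initial (ε-close {0}): {0,1,2}
'd' @ 1: {}  — state set empty
rest 'dcba' ignored (set empty)
final: {}; accept 1 not in set

Answer: REJECT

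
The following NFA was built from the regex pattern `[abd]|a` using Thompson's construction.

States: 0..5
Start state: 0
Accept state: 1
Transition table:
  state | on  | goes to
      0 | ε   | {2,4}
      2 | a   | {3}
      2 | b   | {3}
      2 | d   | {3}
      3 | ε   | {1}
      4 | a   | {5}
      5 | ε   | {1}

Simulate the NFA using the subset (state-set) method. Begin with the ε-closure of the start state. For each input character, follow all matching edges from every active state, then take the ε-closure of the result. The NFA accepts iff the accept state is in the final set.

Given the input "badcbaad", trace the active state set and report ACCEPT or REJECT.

Answer: REJECT

Derivation:
S₀ = ε-closure({0}) = {0,2,4}
'b' @ 1: {1,3}  (accept∈set)
'a' @ 2: {}  — no active states
rest 'dcbaad' ignored (set empty)
after full input: {}  (accept=1 not in)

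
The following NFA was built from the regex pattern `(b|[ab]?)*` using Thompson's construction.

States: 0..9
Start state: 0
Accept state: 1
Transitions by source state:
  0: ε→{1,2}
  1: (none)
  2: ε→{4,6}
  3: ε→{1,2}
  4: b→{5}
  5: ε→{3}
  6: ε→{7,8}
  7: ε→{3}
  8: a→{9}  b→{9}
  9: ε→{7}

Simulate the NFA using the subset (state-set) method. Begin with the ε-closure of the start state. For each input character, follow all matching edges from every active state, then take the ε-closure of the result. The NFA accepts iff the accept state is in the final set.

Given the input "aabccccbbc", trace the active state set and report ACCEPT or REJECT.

Answer: REJECT

Derivation:
start: ε-closure({0}) = {0,1,2,3,4,6,7,8}
'a' @ 1: {1,2,3,4,6,7,8,9}  ✓accept
'a' @ 2: {1,2,3,4,6,7,8,9}  ✓accept
'b' @ 3: {1,2,3,4,5,6,7,8,9}  ✓accept
'c' @ 4: {}  — dead — no transitions
rest 'cccbbc' ignored (set empty)
after full input: {}  (accept=1 not in)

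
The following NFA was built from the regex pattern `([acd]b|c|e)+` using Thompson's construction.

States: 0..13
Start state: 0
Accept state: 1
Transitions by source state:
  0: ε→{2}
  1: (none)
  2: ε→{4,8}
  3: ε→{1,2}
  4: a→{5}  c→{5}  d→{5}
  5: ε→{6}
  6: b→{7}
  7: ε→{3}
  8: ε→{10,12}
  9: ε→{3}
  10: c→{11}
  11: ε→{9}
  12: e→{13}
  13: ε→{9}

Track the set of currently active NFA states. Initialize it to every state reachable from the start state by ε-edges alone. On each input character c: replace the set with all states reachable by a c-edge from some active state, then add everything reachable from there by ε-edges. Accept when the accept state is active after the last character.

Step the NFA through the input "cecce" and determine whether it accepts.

Answer: ACCEPT

Steps:
initial (ε-close {0}): {0,2,4,8,10,12}
'c' @ 1: {1,2,3,4,5,6,8,9,10,11,12}  [accepting]
'e' @ 2: {1,2,3,4,8,9,10,12,13}  [accepting]
'c' @ 3: {1,2,3,4,5,6,8,9,10,11,12}  [accepting]
'c' @ 4: {1,2,3,4,5,6,8,9,10,11,12}  [accepting]
'e' @ 5: {1,2,3,4,8,9,10,12,13}  [accepting]
final: {1,2,3,4,8,9,10,12,13}; accept 1 in set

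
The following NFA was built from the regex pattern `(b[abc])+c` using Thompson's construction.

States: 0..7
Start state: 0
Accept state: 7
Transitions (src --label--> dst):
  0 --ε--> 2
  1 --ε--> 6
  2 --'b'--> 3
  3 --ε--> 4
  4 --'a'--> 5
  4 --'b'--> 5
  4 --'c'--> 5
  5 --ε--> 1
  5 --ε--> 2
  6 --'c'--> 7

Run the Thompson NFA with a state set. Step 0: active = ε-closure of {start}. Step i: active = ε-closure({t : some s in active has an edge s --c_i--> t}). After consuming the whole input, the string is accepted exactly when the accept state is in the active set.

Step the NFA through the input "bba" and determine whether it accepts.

Answer: REJECT

Steps:
initial (ε-close {0}): {0,2}
'b' @ 1: {3,4}
'b' @ 2: {1,2,5,6}
'a' @ 3: {}  — state set empty
after full input: {}  (accept=7 not in)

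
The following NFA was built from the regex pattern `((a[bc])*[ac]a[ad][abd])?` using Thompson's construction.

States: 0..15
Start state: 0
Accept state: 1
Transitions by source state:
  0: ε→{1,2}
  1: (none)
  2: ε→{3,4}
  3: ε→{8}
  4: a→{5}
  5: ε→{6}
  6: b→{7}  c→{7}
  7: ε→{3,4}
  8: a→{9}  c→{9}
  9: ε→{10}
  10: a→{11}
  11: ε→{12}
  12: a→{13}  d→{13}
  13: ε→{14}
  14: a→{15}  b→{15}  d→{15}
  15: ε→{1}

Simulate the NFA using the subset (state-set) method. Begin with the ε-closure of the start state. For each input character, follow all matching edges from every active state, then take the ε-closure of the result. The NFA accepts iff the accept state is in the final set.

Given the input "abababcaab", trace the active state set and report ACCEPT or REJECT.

S₀ = ε-closure({0}) = {0,1,2,3,4,8}
'a' @ 1: {5,6,9,10}
'b' @ 2: {3,4,7,8}
'a' @ 3: {5,6,9,10}
'b' @ 4: {3,4,7,8}
'a' @ 5: {5,6,9,10}
'b' @ 6: {3,4,7,8}
'c' @ 7: {9,10}
'a' @ 8: {11,12}
'a' @ 9: {13,14}
'b' @ 10: {1,15}  ✓accept
after full input: {1,15}  (accept=1 in)

Answer: ACCEPT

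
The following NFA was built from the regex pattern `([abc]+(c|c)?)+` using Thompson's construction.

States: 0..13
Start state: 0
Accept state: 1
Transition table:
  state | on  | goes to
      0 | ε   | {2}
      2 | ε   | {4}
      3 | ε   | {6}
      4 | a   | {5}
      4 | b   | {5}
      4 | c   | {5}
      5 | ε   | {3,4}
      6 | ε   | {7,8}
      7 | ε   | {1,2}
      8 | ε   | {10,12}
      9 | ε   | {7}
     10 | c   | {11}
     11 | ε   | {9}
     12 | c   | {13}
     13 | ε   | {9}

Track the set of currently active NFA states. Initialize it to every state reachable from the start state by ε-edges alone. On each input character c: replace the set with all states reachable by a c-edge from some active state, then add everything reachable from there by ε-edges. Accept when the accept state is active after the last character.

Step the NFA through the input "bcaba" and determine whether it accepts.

Answer: ACCEPT

Derivation:
S₀ = ε-closure({0}) = {0,2,4}
'b' @ 1: {1,2,3,4,5,6,7,8,10,12}  (accept∈set)
'c' @ 2: {1,2,3,4,5,6,7,8,9,10,11,12,13}  (accept∈set)
'a' @ 3: {1,2,3,4,5,6,7,8,10,12}  (accept∈set)
'b' @ 4: {1,2,3,4,5,6,7,8,10,12}  (accept∈set)
'a' @ 5: {1,2,3,4,5,6,7,8,10,12}  (accept∈set)
final: {1,2,3,4,5,6,7,8,10,12}; accept 1 in set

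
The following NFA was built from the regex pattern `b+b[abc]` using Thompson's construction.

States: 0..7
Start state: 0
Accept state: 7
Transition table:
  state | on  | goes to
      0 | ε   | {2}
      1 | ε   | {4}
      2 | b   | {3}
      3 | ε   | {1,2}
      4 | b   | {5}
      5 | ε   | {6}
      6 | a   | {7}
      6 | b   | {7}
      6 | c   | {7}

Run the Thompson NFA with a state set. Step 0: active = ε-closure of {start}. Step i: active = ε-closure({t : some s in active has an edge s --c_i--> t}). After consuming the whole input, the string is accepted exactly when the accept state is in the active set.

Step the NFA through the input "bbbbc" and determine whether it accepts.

Answer: ACCEPT

Steps:
S₀ = ε-closure({0}) = {0,2}
'b' @ 1: {1,2,3,4}
'b' @ 2: {1,2,3,4,5,6}
'b' @ 3: {1,2,3,4,5,6,7}  ✓accept
'b' @ 4: {1,2,3,4,5,6,7}  ✓accept
'c' @ 5: {7}  ✓accept
final: {7}; accept 7 in set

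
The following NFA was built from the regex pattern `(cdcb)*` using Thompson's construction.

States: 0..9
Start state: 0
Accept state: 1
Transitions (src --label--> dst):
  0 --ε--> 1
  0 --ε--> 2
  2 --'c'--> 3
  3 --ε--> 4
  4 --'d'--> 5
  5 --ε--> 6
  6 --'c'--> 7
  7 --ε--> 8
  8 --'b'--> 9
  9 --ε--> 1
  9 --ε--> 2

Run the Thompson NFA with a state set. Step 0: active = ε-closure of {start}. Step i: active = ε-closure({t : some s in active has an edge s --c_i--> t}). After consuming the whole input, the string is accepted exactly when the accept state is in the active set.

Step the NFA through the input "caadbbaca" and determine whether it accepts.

Answer: REJECT

Trace:
S₀ = ε-closure({0}) = {0,1,2}
'c' @ 1: {3,4}
'a' @ 2: {}  — state set empty
rest 'adbbaca' ignored (set empty)
after full input: {}  (accept=1 not in)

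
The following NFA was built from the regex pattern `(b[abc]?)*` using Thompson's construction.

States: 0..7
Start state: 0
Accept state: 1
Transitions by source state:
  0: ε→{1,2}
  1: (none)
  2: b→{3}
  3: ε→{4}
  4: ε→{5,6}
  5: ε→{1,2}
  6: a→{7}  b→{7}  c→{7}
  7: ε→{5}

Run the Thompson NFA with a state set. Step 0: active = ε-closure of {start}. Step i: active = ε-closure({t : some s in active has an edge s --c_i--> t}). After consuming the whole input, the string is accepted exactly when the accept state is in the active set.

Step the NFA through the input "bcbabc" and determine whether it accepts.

Answer: ACCEPT

Derivation:
S₀ = ε-closure({0}) = {0,1,2}
'b' @ 1: {1,2,3,4,5,6}  [accepting]
'c' @ 2: {1,2,5,7}  [accepting]
'b' @ 3: {1,2,3,4,5,6}  [accepting]
'a' @ 4: {1,2,5,7}  [accepting]
'b' @ 5: {1,2,3,4,5,6}  [accepting]
'c' @ 6: {1,2,5,7}  [accepting]
after full input: {1,2,5,7}  (accept=1 in)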